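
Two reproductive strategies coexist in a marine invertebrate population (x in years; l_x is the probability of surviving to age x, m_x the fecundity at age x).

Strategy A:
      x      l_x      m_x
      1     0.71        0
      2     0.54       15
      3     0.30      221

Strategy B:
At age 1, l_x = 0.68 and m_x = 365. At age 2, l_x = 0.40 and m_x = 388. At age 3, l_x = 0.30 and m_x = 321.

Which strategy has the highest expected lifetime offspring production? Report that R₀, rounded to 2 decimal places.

499.70

Strategy A: R₀ = 0.71×0 + 0.54×15 + 0.30×221 = 74.4000
Strategy B: R₀ = 0.68×365 + 0.40×388 + 0.30×321 = 499.7000
Highest R₀: strategy B with 499.7000.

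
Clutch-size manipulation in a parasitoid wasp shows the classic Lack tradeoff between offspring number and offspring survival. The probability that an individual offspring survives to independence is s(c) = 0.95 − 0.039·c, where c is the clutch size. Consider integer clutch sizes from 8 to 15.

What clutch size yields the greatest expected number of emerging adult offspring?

Expected emerging adult offspring = c × s(c):
  c=8: 8 × 0.638 = 5.104
  c=9: 9 × 0.599 = 5.391
  c=10: 10 × 0.560 = 5.600
  c=11: 11 × 0.521 = 5.731
  c=12: 12 × 0.482 = 5.784
  c=13: 13 × 0.443 = 5.759
  c=14: 14 × 0.404 = 5.656
  c=15: 15 × 0.365 = 5.475
Maximum at c = 12 (5.784 emerging adult offspring).

12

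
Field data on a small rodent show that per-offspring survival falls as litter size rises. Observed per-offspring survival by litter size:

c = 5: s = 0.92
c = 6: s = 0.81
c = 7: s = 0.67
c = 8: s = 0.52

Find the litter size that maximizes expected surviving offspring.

Expected surviving offspring = c × s(c):
  c=5: 5 × 0.92 = 4.600
  c=6: 6 × 0.81 = 4.860
  c=7: 7 × 0.67 = 4.690
  c=8: 8 × 0.52 = 4.160
Maximum at c = 6 (4.860 surviving offspring).

6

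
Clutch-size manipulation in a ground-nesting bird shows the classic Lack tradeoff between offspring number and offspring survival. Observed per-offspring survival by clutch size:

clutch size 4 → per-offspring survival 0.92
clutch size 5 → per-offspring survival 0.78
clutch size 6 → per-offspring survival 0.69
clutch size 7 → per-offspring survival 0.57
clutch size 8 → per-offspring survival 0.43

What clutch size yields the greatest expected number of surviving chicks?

Expected surviving chicks = c × s(c):
  c=4: 4 × 0.92 = 3.680
  c=5: 5 × 0.78 = 3.900
  c=6: 6 × 0.69 = 4.140
  c=7: 7 × 0.57 = 3.990
  c=8: 8 × 0.43 = 3.440
Maximum at c = 6 (4.140 surviving chicks).

6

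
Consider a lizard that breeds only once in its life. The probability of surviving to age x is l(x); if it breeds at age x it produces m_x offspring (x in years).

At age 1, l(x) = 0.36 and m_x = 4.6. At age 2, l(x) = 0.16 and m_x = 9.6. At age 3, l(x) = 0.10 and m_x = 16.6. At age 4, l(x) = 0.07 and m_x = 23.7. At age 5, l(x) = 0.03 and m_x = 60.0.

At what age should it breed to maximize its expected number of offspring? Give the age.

5

Expected offspring if breeding at age x = l(x) × m_x:
  age 1: 0.36 × 4.6 = 1.656
  age 2: 0.16 × 9.6 = 1.536
  age 3: 0.10 × 16.6 = 1.660
  age 4: 0.07 × 23.7 = 1.659
  age 5: 0.03 × 60.0 = 1.800
Maximum at age 5 (1.800).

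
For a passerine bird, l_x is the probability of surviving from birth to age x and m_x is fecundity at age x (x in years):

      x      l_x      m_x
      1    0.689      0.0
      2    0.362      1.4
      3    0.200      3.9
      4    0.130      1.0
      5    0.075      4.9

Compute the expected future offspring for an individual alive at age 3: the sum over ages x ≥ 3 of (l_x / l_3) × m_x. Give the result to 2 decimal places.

l_3 = 0.200. Conditional survival from age 3 to x is l_x / l_3.
  x=3: (0.200/0.200) × 3.9 = 3.9000
  x=4: (0.130/0.200) × 1.0 = 0.6500
  x=5: (0.075/0.200) × 4.9 = 1.8375
Sum = 3.9000 + 0.6500 + 1.8375 = 6.3875

6.39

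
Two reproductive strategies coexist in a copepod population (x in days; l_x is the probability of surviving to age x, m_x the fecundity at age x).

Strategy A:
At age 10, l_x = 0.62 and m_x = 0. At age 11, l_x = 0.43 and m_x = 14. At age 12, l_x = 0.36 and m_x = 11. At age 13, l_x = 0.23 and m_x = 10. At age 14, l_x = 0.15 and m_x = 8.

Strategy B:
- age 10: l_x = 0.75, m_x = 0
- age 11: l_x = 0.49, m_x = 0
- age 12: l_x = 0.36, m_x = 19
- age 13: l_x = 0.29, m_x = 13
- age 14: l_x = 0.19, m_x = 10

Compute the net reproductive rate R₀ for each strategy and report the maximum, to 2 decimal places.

Strategy A: R₀ = 0.62×0 + 0.43×14 + 0.36×11 + 0.23×10 + 0.15×8 = 13.4800
Strategy B: R₀ = 0.75×0 + 0.49×0 + 0.36×19 + 0.29×13 + 0.19×10 = 12.5100
Highest R₀: strategy A with 13.4800.

13.48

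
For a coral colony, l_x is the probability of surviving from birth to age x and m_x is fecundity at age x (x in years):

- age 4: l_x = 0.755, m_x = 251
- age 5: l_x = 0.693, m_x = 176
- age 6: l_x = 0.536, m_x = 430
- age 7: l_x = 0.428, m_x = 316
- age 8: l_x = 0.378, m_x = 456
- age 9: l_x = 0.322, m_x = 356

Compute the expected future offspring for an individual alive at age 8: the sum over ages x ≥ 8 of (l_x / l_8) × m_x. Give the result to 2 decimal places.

759.26

l_8 = 0.378. Conditional survival from age 8 to x is l_x / l_8.
  x=8: (0.378/0.378) × 456 = 456.0000
  x=9: (0.322/0.378) × 356 = 303.2593
Sum = 456.0000 + 303.2593 = 759.2593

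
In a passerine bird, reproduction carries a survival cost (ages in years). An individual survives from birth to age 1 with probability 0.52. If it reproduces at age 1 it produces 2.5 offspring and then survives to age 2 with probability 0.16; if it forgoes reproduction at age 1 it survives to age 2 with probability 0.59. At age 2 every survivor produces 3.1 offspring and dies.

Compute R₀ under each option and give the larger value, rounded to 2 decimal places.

breed at age 1: R₀ = 0.52 × (2.5 + 0.16 × 3.1) = 0.52 × 2.9960 = 1.5579
delay to age 2: R₀ = 0.52 × (0.59 × 3.1) = 0.52 × 1.8290 = 0.9511
Higher: breed at age 1 (1.5579).

1.56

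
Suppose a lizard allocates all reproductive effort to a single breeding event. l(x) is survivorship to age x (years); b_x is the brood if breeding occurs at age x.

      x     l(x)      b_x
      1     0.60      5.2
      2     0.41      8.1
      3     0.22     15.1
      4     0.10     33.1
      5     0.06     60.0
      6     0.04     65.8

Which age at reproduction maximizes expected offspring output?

Expected offspring if breeding at age x = l(x) × b_x:
  age 1: 0.60 × 5.2 = 3.120
  age 2: 0.41 × 8.1 = 3.321
  age 3: 0.22 × 15.1 = 3.322
  age 4: 0.10 × 33.1 = 3.310
  age 5: 0.06 × 60.0 = 3.600
  age 6: 0.04 × 65.8 = 2.632
Maximum at age 5 (3.600).

5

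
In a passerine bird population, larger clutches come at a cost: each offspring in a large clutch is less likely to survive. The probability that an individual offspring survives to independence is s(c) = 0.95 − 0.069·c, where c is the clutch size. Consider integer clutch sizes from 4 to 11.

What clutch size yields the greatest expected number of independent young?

7

Expected independent young = c × s(c):
  c=4: 4 × 0.674 = 2.696
  c=5: 5 × 0.605 = 3.025
  c=6: 6 × 0.536 = 3.216
  c=7: 7 × 0.467 = 3.269
  c=8: 8 × 0.398 = 3.184
  c=9: 9 × 0.329 = 2.961
  c=10: 10 × 0.260 = 2.600
  c=11: 11 × 0.191 = 2.101
Maximum at c = 7 (3.269 independent young).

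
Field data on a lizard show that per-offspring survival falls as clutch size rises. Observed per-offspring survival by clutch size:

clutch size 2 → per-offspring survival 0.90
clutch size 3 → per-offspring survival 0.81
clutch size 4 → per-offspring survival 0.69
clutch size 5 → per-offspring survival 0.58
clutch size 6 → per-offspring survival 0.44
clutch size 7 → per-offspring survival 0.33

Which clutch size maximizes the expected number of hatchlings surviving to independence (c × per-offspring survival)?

Expected hatchlings surviving to independence = c × s(c):
  c=2: 2 × 0.90 = 1.800
  c=3: 3 × 0.81 = 2.430
  c=4: 4 × 0.69 = 2.760
  c=5: 5 × 0.58 = 2.900
  c=6: 6 × 0.44 = 2.640
  c=7: 7 × 0.33 = 2.310
Maximum at c = 5 (2.900 hatchlings surviving to independence).

5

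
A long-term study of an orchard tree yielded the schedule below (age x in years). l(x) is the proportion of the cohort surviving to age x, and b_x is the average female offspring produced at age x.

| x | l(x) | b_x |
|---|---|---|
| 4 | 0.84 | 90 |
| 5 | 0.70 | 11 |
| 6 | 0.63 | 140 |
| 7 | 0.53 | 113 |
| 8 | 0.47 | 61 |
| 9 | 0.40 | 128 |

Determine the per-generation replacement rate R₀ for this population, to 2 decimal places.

R₀ = Σ l(x) b_x:
  age 4: 0.84 × 90 = 75.6000
  age 5: 0.70 × 11 = 7.7000
  age 6: 0.63 × 140 = 88.2000
  age 7: 0.53 × 113 = 59.8900
  age 8: 0.47 × 61 = 28.6700
  age 9: 0.40 × 128 = 51.2000
R₀ = 75.6000 + 7.7000 + 88.2000 + 59.8900 + 28.6700 + 51.2000 = 311.2600

311.26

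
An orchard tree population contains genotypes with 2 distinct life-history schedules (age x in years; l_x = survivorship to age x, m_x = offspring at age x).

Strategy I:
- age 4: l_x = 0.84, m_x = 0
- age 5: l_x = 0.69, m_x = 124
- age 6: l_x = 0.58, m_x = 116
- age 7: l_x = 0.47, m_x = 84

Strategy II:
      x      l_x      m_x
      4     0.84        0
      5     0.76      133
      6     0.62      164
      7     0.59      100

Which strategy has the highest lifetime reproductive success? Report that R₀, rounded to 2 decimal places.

261.76

Strategy I: R₀ = 0.84×0 + 0.69×124 + 0.58×116 + 0.47×84 = 192.3200
Strategy II: R₀ = 0.84×0 + 0.76×133 + 0.62×164 + 0.59×100 = 261.7600
Highest R₀: strategy II with 261.7600.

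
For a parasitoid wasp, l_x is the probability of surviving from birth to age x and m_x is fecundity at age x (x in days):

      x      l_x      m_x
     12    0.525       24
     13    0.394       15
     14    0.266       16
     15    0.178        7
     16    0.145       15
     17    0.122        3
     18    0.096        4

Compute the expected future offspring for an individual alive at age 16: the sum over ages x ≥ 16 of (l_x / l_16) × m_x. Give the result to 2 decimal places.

l_16 = 0.145. Conditional survival from age 16 to x is l_x / l_16.
  x=16: (0.145/0.145) × 15 = 15.0000
  x=17: (0.122/0.145) × 3 = 2.5241
  x=18: (0.096/0.145) × 4 = 2.6483
Sum = 15.0000 + 2.5241 + 2.6483 = 20.1724

20.17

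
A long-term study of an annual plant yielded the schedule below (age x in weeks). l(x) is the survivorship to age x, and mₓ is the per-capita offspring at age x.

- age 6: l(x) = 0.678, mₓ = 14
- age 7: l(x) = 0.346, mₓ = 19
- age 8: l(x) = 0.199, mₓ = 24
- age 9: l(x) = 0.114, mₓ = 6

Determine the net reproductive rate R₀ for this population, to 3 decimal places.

21.526

R₀ = Σ l(x) mₓ:
  age 6: 0.678 × 14 = 9.4920
  age 7: 0.346 × 19 = 6.5740
  age 8: 0.199 × 24 = 4.7760
  age 9: 0.114 × 6 = 0.6840
R₀ = 9.4920 + 6.5740 + 4.7760 + 0.6840 = 21.5260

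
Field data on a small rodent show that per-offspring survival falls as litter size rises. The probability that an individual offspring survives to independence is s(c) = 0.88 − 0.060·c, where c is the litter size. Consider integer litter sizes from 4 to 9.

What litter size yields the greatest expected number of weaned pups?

Expected weaned pups = c × s(c):
  c=4: 4 × 0.640 = 2.560
  c=5: 5 × 0.580 = 2.900
  c=6: 6 × 0.520 = 3.120
  c=7: 7 × 0.460 = 3.220
  c=8: 8 × 0.400 = 3.200
  c=9: 9 × 0.340 = 3.060
Maximum at c = 7 (3.220 weaned pups).

7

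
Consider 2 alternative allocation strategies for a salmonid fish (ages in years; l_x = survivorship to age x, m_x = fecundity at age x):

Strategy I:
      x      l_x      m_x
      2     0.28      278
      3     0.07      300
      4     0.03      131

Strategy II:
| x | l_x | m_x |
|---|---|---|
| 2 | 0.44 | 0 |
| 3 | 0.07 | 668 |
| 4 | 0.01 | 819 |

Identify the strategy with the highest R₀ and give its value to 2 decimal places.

102.77

Strategy I: R₀ = 0.28×278 + 0.07×300 + 0.03×131 = 102.7700
Strategy II: R₀ = 0.44×0 + 0.07×668 + 0.01×819 = 54.9500
Highest R₀: strategy I with 102.7700.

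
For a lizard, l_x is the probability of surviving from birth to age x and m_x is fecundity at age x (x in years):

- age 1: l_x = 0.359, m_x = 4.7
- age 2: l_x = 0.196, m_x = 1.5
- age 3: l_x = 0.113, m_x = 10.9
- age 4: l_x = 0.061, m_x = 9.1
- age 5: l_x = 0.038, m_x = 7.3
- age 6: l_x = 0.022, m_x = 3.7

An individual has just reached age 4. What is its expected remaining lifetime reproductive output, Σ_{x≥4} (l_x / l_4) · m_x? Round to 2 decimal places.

l_4 = 0.061. Conditional survival from age 4 to x is l_x / l_4.
  x=4: (0.061/0.061) × 9.1 = 9.1000
  x=5: (0.038/0.061) × 7.3 = 4.5475
  x=6: (0.022/0.061) × 3.7 = 1.3344
Sum = 9.1000 + 4.5475 + 1.3344 = 14.9820

14.98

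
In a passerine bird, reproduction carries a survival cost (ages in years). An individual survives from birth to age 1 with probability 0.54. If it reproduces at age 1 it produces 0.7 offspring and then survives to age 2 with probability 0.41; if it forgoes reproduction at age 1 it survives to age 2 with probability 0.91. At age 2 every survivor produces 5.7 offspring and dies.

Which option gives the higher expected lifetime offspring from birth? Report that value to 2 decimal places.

2.80

breed at age 1: R₀ = 0.54 × (0.7 + 0.41 × 5.7) = 0.54 × 3.0370 = 1.6400
delay to age 2: R₀ = 0.54 × (0.91 × 5.7) = 0.54 × 5.1870 = 2.8010
Higher: delay to age 2 (2.8010).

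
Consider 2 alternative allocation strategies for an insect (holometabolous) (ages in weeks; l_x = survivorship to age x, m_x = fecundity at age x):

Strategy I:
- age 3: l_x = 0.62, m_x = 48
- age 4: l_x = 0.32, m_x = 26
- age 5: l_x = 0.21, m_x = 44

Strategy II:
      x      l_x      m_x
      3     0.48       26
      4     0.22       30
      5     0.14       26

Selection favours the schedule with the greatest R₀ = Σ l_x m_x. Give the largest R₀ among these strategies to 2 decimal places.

47.32

Strategy I: R₀ = 0.62×48 + 0.32×26 + 0.21×44 = 47.3200
Strategy II: R₀ = 0.48×26 + 0.22×30 + 0.14×26 = 22.7200
Highest R₀: strategy I with 47.3200.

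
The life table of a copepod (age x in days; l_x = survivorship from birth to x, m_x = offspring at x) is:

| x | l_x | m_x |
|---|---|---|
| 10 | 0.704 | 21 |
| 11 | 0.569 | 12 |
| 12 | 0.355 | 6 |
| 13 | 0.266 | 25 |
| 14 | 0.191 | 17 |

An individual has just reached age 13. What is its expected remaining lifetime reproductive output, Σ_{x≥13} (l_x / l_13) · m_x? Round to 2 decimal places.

l_13 = 0.266. Conditional survival from age 13 to x is l_x / l_13.
  x=13: (0.266/0.266) × 25 = 25.0000
  x=14: (0.191/0.266) × 17 = 12.2068
Sum = 25.0000 + 12.2068 = 37.2068

37.21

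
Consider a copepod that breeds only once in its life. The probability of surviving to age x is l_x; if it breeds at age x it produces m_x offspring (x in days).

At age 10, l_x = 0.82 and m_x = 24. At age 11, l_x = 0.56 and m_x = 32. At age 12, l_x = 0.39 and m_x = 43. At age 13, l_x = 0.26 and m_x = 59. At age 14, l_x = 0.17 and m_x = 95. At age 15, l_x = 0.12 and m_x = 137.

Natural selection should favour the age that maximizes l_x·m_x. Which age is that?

10

Expected offspring if breeding at age x = l_x × m_x:
  age 10: 0.82 × 24 = 19.680
  age 11: 0.56 × 32 = 17.920
  age 12: 0.39 × 43 = 16.770
  age 13: 0.26 × 59 = 15.340
  age 14: 0.17 × 95 = 16.150
  age 15: 0.12 × 137 = 16.440
Maximum at age 10 (19.680).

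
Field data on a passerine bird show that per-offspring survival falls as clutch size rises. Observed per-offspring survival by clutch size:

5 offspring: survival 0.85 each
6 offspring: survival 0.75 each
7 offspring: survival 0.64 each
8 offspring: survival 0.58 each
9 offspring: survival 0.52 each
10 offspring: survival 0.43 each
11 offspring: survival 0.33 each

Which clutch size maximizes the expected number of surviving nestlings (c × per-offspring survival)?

Expected surviving nestlings = c × s(c):
  c=5: 5 × 0.85 = 4.250
  c=6: 6 × 0.75 = 4.500
  c=7: 7 × 0.64 = 4.480
  c=8: 8 × 0.58 = 4.640
  c=9: 9 × 0.52 = 4.680
  c=10: 10 × 0.43 = 4.300
  c=11: 11 × 0.33 = 3.630
Maximum at c = 9 (4.680 surviving nestlings).

9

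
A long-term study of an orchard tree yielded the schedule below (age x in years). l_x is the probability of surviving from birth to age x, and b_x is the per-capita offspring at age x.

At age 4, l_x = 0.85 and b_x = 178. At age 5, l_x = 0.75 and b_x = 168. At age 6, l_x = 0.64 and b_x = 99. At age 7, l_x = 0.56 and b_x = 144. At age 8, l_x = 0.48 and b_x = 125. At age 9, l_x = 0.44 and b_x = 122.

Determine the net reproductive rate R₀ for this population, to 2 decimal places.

R₀ = Σ l_x b_x:
  age 4: 0.85 × 178 = 151.3000
  age 5: 0.75 × 168 = 126.0000
  age 6: 0.64 × 99 = 63.3600
  age 7: 0.56 × 144 = 80.6400
  age 8: 0.48 × 125 = 60.0000
  age 9: 0.44 × 122 = 53.6800
R₀ = 151.3000 + 126.0000 + 63.3600 + 80.6400 + 60.0000 + 53.6800 = 534.9800

534.98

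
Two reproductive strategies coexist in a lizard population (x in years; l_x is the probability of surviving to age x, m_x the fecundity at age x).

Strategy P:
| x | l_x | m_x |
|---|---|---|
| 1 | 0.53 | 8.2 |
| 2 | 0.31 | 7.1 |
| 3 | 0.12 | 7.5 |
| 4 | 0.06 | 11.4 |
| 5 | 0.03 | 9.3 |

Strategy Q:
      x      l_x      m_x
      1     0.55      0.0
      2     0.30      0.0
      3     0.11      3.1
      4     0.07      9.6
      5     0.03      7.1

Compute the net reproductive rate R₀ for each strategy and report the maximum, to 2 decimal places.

8.41

Strategy P: R₀ = 0.53×8.2 + 0.31×7.1 + 0.12×7.5 + 0.06×11.4 + 0.03×9.3 = 8.4100
Strategy Q: R₀ = 0.55×0.0 + 0.30×0.0 + 0.11×3.1 + 0.07×9.6 + 0.03×7.1 = 1.2260
Highest R₀: strategy P with 8.4100.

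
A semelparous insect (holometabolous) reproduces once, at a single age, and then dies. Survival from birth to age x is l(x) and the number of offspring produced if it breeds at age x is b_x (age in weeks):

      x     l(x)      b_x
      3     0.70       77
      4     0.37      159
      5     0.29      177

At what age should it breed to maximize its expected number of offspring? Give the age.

Expected offspring if breeding at age x = l(x) × b_x:
  age 3: 0.70 × 77 = 53.900
  age 4: 0.37 × 159 = 58.830
  age 5: 0.29 × 177 = 51.330
Maximum at age 4 (58.830).

4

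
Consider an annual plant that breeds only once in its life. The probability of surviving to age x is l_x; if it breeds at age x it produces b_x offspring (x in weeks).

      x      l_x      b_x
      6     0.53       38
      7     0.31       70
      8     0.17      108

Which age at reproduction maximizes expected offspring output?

7

Expected offspring if breeding at age x = l_x × b_x:
  age 6: 0.53 × 38 = 20.140
  age 7: 0.31 × 70 = 21.700
  age 8: 0.17 × 108 = 18.360
Maximum at age 7 (21.700).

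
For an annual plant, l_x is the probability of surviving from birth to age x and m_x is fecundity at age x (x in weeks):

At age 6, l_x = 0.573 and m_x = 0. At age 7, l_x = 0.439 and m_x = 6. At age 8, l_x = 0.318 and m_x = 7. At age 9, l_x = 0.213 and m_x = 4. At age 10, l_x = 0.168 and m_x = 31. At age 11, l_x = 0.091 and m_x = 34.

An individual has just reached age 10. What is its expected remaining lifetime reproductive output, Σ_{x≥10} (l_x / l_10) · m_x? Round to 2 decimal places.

l_10 = 0.168. Conditional survival from age 10 to x is l_x / l_10.
  x=10: (0.168/0.168) × 31 = 31.0000
  x=11: (0.091/0.168) × 34 = 18.4167
Sum = 31.0000 + 18.4167 = 49.4167

49.42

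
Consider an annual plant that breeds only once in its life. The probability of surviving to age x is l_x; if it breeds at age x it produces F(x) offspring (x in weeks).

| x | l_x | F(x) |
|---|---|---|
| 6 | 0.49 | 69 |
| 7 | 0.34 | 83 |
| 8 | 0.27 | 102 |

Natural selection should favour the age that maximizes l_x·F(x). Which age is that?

Expected offspring if breeding at age x = l_x × F(x):
  age 6: 0.49 × 69 = 33.810
  age 7: 0.34 × 83 = 28.220
  age 8: 0.27 × 102 = 27.540
Maximum at age 6 (33.810).

6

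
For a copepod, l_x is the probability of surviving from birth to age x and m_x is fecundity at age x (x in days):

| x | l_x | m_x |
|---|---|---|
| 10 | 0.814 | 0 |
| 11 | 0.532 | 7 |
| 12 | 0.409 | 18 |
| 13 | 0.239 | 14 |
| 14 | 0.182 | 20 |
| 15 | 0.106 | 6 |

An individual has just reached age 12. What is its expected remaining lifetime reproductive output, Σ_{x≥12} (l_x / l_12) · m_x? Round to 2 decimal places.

l_12 = 0.409. Conditional survival from age 12 to x is l_x / l_12.
  x=12: (0.409/0.409) × 18 = 18.0000
  x=13: (0.239/0.409) × 14 = 8.1809
  x=14: (0.182/0.409) × 20 = 8.8998
  x=15: (0.106/0.409) × 6 = 1.5550
Sum = 18.0000 + 8.1809 + 8.8998 + 1.5550 = 36.6357

36.64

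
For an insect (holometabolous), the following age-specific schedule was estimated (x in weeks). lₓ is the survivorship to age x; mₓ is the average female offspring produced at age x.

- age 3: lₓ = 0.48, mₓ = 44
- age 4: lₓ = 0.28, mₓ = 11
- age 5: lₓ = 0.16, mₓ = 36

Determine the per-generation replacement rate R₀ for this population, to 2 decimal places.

R₀ = Σ lₓ mₓ:
  age 3: 0.48 × 44 = 21.1200
  age 4: 0.28 × 11 = 3.0800
  age 5: 0.16 × 36 = 5.7600
R₀ = 21.1200 + 3.0800 + 5.7600 = 29.9600

29.96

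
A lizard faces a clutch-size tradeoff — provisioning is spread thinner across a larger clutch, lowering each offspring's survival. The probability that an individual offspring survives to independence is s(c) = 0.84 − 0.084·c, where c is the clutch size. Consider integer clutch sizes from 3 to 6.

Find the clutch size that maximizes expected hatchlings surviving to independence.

Expected hatchlings surviving to independence = c × s(c):
  c=3: 3 × 0.588 = 1.764
  c=4: 4 × 0.504 = 2.016
  c=5: 5 × 0.420 = 2.100
  c=6: 6 × 0.336 = 2.016
Maximum at c = 5 (2.100 hatchlings surviving to independence).

5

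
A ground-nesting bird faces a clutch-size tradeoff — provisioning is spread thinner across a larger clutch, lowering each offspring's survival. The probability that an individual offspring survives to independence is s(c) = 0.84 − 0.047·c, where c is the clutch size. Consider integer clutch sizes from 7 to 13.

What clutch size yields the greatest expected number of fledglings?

9

Expected fledglings = c × s(c):
  c=7: 7 × 0.511 = 3.577
  c=8: 8 × 0.464 = 3.712
  c=9: 9 × 0.417 = 3.753
  c=10: 10 × 0.370 = 3.700
  c=11: 11 × 0.323 = 3.553
  c=12: 12 × 0.276 = 3.312
  c=13: 13 × 0.229 = 2.977
Maximum at c = 9 (3.753 fledglings).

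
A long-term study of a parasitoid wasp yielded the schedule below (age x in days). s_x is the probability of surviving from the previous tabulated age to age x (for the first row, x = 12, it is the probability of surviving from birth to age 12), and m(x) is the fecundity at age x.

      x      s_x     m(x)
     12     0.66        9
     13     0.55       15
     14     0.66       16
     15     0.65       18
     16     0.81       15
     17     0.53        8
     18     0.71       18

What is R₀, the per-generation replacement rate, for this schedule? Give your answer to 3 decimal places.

21.303

Survivorship from birth: l_x = s_12·s_13·…·s_x.
  l_12 = 0.66000
  l_13 = 0.36300
  l_14 = 0.23958
  l_15 = 0.15573
  l_16 = 0.12614
  l_17 = 0.06685
  l_18 = 0.04747
R₀ = Σ l_x m(x):
  age 12: 0.66000 × 9 = 5.9400
  age 13: 0.36300 × 15 = 5.4450
  age 14: 0.23958 × 16 = 3.8333
  age 15: 0.15573 × 18 = 2.8031
  age 16: 0.12614 × 15 = 1.8921
  age 17: 0.06685 × 8 = 0.5348
  age 18: 0.04747 × 18 = 0.8545
R₀ = 5.9400 + 5.4450 + 3.8333 + 2.8031 + 1.8921 + 0.5348 + 0.8545 = 21.3028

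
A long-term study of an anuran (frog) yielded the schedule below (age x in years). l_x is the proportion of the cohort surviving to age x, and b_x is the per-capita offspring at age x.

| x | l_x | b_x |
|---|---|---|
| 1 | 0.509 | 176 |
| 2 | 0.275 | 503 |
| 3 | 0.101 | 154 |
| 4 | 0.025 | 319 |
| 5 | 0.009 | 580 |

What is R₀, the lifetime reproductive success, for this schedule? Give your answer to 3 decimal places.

256.658

R₀ = Σ l_x b_x:
  age 1: 0.509 × 176 = 89.5840
  age 2: 0.275 × 503 = 138.3250
  age 3: 0.101 × 154 = 15.5540
  age 4: 0.025 × 319 = 7.9750
  age 5: 0.009 × 580 = 5.2200
R₀ = 89.5840 + 138.3250 + 15.5540 + 7.9750 + 5.2200 = 256.6580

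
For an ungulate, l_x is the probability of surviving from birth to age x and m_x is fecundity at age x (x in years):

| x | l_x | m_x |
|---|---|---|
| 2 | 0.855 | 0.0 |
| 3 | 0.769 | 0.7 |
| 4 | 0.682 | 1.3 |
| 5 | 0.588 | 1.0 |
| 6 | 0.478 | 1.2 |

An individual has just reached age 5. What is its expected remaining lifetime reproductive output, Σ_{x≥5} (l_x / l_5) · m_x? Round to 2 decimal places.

l_5 = 0.588. Conditional survival from age 5 to x is l_x / l_5.
  x=5: (0.588/0.588) × 1.0 = 1.0000
  x=6: (0.478/0.588) × 1.2 = 0.9755
Sum = 1.0000 + 0.9755 = 1.9755

1.98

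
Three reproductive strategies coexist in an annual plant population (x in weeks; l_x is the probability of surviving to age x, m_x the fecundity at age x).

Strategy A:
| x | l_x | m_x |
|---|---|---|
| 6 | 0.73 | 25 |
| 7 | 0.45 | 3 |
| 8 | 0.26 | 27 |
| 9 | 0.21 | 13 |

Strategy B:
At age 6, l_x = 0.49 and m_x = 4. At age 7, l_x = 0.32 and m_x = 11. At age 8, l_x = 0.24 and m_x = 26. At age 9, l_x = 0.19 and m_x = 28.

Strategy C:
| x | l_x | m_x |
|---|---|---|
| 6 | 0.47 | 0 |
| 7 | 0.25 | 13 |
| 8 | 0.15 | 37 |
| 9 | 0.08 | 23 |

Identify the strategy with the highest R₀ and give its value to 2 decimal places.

29.35

Strategy A: R₀ = 0.73×25 + 0.45×3 + 0.26×27 + 0.21×13 = 29.3500
Strategy B: R₀ = 0.49×4 + 0.32×11 + 0.24×26 + 0.19×28 = 17.0400
Strategy C: R₀ = 0.47×0 + 0.25×13 + 0.15×37 + 0.08×23 = 10.6400
Highest R₀: strategy A with 29.3500.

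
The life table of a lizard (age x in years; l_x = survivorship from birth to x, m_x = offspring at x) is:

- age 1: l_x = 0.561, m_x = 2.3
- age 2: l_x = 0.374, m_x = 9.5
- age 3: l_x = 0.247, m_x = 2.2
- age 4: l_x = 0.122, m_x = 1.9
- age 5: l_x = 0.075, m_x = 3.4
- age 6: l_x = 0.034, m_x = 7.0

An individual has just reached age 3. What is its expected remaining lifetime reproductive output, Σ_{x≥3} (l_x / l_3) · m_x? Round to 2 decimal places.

5.13

l_3 = 0.247. Conditional survival from age 3 to x is l_x / l_3.
  x=3: (0.247/0.247) × 2.2 = 2.2000
  x=4: (0.122/0.247) × 1.9 = 0.9385
  x=5: (0.075/0.247) × 3.4 = 1.0324
  x=6: (0.034/0.247) × 7.0 = 0.9636
Sum = 2.2000 + 0.9385 + 1.0324 + 0.9636 = 5.1344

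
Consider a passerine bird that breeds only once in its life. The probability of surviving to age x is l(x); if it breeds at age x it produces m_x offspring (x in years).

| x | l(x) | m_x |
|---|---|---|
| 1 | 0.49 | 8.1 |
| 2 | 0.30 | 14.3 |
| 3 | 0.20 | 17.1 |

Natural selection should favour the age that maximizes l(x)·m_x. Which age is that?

Expected offspring if breeding at age x = l(x) × m_x:
  age 1: 0.49 × 8.1 = 3.969
  age 2: 0.30 × 14.3 = 4.290
  age 3: 0.20 × 17.1 = 3.420
Maximum at age 2 (4.290).

2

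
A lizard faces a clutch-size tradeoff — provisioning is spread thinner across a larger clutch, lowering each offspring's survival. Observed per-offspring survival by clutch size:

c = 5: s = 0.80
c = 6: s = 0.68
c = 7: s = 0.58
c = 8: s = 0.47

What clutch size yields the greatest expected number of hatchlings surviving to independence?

Expected hatchlings surviving to independence = c × s(c):
  c=5: 5 × 0.80 = 4.000
  c=6: 6 × 0.68 = 4.080
  c=7: 7 × 0.58 = 4.060
  c=8: 8 × 0.47 = 3.760
Maximum at c = 6 (4.080 hatchlings surviving to independence).

6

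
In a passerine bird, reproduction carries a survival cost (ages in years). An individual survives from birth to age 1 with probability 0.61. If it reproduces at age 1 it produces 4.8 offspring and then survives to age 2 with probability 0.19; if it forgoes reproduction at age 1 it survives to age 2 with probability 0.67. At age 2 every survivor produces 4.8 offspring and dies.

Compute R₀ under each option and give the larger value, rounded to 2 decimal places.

breed at age 1: R₀ = 0.61 × (4.8 + 0.19 × 4.8) = 0.61 × 5.7120 = 3.4843
delay to age 2: R₀ = 0.61 × (0.67 × 4.8) = 0.61 × 3.2160 = 1.9618
Higher: breed at age 1 (3.4843).

3.48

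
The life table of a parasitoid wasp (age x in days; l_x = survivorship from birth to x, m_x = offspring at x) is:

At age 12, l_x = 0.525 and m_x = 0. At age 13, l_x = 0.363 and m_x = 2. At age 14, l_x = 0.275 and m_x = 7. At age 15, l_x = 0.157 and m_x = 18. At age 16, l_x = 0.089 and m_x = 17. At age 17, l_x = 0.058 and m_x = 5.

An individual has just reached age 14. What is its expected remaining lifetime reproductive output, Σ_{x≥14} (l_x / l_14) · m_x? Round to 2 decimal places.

l_14 = 0.275. Conditional survival from age 14 to x is l_x / l_14.
  x=14: (0.275/0.275) × 7 = 7.0000
  x=15: (0.157/0.275) × 18 = 10.2764
  x=16: (0.089/0.275) × 17 = 5.5018
  x=17: (0.058/0.275) × 5 = 1.0545
Sum = 7.0000 + 10.2764 + 5.5018 + 1.0545 = 23.8327

23.83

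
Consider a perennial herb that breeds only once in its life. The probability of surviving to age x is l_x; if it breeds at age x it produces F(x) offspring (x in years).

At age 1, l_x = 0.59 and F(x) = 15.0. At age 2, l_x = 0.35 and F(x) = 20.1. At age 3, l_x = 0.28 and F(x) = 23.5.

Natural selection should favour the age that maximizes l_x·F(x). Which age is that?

Expected offspring if breeding at age x = l_x × F(x):
  age 1: 0.59 × 15.0 = 8.850
  age 2: 0.35 × 20.1 = 7.035
  age 3: 0.28 × 23.5 = 6.580
Maximum at age 1 (8.850).

1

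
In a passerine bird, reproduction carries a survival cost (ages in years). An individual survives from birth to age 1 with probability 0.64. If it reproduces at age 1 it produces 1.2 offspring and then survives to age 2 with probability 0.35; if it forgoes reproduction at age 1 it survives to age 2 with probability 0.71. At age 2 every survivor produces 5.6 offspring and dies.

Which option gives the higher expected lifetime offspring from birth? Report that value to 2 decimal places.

breed at age 1: R₀ = 0.64 × (1.2 + 0.35 × 5.6) = 0.64 × 3.1600 = 2.0224
delay to age 2: R₀ = 0.64 × (0.71 × 5.6) = 0.64 × 3.9760 = 2.5446
Higher: delay to age 2 (2.5446).

2.54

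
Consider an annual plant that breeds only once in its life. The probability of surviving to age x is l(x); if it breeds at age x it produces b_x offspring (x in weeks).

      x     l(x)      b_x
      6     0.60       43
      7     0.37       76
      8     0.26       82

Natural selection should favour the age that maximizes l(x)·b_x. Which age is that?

7

Expected offspring if breeding at age x = l(x) × b_x:
  age 6: 0.60 × 43 = 25.800
  age 7: 0.37 × 76 = 28.120
  age 8: 0.26 × 82 = 21.320
Maximum at age 7 (28.120).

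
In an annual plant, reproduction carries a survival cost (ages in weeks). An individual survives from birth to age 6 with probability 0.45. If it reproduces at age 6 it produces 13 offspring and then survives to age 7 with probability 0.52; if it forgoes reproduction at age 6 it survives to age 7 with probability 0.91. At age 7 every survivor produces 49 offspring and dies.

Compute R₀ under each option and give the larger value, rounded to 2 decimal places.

breed at age 6: R₀ = 0.45 × (13 + 0.52 × 49) = 0.45 × 38.4800 = 17.3160
delay to age 7: R₀ = 0.45 × (0.91 × 49) = 0.45 × 44.5900 = 20.0655
Higher: delay to age 7 (20.0655).

20.07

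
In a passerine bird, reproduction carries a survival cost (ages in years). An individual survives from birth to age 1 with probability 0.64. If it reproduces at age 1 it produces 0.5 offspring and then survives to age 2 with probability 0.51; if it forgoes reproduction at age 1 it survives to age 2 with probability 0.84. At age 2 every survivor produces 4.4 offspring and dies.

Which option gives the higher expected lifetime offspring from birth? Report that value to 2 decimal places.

2.37

breed at age 1: R₀ = 0.64 × (0.5 + 0.51 × 4.4) = 0.64 × 2.7440 = 1.7562
delay to age 2: R₀ = 0.64 × (0.84 × 4.4) = 0.64 × 3.6960 = 2.3654
Higher: delay to age 2 (2.3654).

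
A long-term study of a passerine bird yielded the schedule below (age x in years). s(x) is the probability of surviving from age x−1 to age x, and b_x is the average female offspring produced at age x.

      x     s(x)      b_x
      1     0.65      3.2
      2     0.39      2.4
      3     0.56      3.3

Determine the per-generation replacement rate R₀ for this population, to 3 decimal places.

3.157

Survivorship from birth: l_x = s_1·s_2·…·s_x.
  l_1 = 0.65000
  l_2 = 0.25350
  l_3 = 0.14196
R₀ = Σ l_x b_x:
  age 1: 0.65000 × 3.2 = 2.0800
  age 2: 0.25350 × 2.4 = 0.6084
  age 3: 0.14196 × 3.3 = 0.4685
R₀ = 2.0800 + 0.6084 + 0.4685 = 3.1569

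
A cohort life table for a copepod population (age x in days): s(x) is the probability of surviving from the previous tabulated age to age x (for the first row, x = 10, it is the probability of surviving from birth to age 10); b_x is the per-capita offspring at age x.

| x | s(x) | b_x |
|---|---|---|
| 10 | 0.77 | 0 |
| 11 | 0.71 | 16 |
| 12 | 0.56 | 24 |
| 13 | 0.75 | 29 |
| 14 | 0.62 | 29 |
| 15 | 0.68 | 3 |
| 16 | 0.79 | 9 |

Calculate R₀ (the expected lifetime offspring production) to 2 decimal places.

Survivorship from birth: l_x = s_10·s_11·…·s_x.
  l_10 = 0.77000
  l_11 = 0.54670
  l_12 = 0.30615
  l_13 = 0.22961
  l_14 = 0.14236
  l_15 = 0.09681
  l_16 = 0.07648
R₀ = Σ l_x b_x:
  age 10: 0.77000 × 0 = 0.0000
  age 11: 0.54670 × 16 = 8.7472
  age 12: 0.30615 × 24 = 7.3476
  age 13: 0.22961 × 29 = 6.6587
  age 14: 0.14236 × 29 = 4.1284
  age 15: 0.09681 × 3 = 0.2904
  age 16: 0.07648 × 9 = 0.6883
R₀ = 0.0000 + 8.7472 + 7.3476 + 6.6587 + 4.1284 + 0.2904 + 0.6883 = 27.8607

27.86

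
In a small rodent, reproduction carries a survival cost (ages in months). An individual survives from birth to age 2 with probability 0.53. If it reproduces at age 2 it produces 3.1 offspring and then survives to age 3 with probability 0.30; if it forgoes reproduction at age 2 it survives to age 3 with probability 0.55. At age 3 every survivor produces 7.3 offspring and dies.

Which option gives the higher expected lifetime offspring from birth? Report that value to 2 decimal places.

breed at age 2: R₀ = 0.53 × (3.1 + 0.30 × 7.3) = 0.53 × 5.2900 = 2.8037
delay to age 3: R₀ = 0.53 × (0.55 × 7.3) = 0.53 × 4.0150 = 2.1280
Higher: breed at age 2 (2.8037).

2.80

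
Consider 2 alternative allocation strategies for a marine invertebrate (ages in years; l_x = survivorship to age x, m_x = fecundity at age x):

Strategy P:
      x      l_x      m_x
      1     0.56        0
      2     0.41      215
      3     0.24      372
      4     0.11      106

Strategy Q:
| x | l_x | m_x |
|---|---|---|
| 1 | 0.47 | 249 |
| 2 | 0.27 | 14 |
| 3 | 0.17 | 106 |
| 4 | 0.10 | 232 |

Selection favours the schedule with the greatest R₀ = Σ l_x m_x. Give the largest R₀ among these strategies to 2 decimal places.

189.09

Strategy P: R₀ = 0.56×0 + 0.41×215 + 0.24×372 + 0.11×106 = 189.0900
Strategy Q: R₀ = 0.47×249 + 0.27×14 + 0.17×106 + 0.10×232 = 162.0300
Highest R₀: strategy P with 189.0900.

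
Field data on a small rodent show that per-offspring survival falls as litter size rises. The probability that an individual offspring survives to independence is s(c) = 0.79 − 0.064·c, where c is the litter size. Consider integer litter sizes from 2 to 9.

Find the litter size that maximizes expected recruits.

6

Expected recruits = c × s(c):
  c=2: 2 × 0.662 = 1.324
  c=3: 3 × 0.598 = 1.794
  c=4: 4 × 0.534 = 2.136
  c=5: 5 × 0.470 = 2.350
  c=6: 6 × 0.406 = 2.436
  c=7: 7 × 0.342 = 2.394
  c=8: 8 × 0.278 = 2.224
  c=9: 9 × 0.214 = 1.926
Maximum at c = 6 (2.436 recruits).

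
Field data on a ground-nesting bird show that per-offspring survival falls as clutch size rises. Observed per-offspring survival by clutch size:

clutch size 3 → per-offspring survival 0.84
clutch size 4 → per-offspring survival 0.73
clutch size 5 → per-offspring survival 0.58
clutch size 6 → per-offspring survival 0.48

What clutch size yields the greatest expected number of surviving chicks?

4

Expected surviving chicks = c × s(c):
  c=3: 3 × 0.84 = 2.520
  c=4: 4 × 0.73 = 2.920
  c=5: 5 × 0.58 = 2.900
  c=6: 6 × 0.48 = 2.880
Maximum at c = 4 (2.920 surviving chicks).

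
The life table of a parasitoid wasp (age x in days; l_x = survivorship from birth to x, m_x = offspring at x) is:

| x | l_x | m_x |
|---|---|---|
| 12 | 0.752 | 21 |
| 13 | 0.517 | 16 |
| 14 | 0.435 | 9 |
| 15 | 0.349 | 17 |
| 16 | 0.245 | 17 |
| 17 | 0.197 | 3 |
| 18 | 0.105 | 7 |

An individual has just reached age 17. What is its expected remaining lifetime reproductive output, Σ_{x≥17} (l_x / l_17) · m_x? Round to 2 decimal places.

6.73

l_17 = 0.197. Conditional survival from age 17 to x is l_x / l_17.
  x=17: (0.197/0.197) × 3 = 3.0000
  x=18: (0.105/0.197) × 7 = 3.7310
Sum = 3.0000 + 3.7310 = 6.7310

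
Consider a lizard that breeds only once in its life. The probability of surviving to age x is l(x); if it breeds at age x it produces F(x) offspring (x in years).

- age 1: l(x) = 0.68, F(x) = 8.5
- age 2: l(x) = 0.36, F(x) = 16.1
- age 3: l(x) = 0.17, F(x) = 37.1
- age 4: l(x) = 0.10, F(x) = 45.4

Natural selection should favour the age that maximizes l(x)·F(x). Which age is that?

Expected offspring if breeding at age x = l(x) × F(x):
  age 1: 0.68 × 8.5 = 5.780
  age 2: 0.36 × 16.1 = 5.796
  age 3: 0.17 × 37.1 = 6.307
  age 4: 0.10 × 45.4 = 4.540
Maximum at age 3 (6.307).

3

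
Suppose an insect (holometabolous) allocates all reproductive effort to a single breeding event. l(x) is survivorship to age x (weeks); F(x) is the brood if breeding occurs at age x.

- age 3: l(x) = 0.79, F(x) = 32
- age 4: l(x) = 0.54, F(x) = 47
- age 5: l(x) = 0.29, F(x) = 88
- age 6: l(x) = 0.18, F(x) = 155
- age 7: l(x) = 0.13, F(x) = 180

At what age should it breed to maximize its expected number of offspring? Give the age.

Expected offspring if breeding at age x = l(x) × F(x):
  age 3: 0.79 × 32 = 25.280
  age 4: 0.54 × 47 = 25.380
  age 5: 0.29 × 88 = 25.520
  age 6: 0.18 × 155 = 27.900
  age 7: 0.13 × 180 = 23.400
Maximum at age 6 (27.900).

6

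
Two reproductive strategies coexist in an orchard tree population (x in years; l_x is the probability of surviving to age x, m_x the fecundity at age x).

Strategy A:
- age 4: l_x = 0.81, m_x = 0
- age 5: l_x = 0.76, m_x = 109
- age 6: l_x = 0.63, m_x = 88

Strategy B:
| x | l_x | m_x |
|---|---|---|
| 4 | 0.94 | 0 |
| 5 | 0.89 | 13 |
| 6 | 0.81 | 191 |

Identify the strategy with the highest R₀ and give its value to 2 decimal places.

Strategy A: R₀ = 0.81×0 + 0.76×109 + 0.63×88 = 138.2800
Strategy B: R₀ = 0.94×0 + 0.89×13 + 0.81×191 = 166.2800
Highest R₀: strategy B with 166.2800.

166.28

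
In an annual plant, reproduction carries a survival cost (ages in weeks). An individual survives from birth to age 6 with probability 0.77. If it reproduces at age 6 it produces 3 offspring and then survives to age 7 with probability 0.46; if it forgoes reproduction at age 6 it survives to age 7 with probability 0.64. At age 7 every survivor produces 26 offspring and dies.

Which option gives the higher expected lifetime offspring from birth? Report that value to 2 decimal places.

12.81

breed at age 6: R₀ = 0.77 × (3 + 0.46 × 26) = 0.77 × 14.9600 = 11.5192
delay to age 7: R₀ = 0.77 × (0.64 × 26) = 0.77 × 16.6400 = 12.8128
Higher: delay to age 7 (12.8128).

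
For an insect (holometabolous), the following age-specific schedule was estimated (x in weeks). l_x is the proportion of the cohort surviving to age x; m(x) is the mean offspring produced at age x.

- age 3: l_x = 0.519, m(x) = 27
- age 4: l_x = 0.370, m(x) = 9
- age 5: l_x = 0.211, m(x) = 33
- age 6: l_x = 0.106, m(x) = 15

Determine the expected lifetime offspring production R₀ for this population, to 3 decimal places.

25.896

R₀ = Σ l_x m(x):
  age 3: 0.519 × 27 = 14.0130
  age 4: 0.370 × 9 = 3.3300
  age 5: 0.211 × 33 = 6.9630
  age 6: 0.106 × 15 = 1.5900
R₀ = 14.0130 + 3.3300 + 6.9630 + 1.5900 = 25.8960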